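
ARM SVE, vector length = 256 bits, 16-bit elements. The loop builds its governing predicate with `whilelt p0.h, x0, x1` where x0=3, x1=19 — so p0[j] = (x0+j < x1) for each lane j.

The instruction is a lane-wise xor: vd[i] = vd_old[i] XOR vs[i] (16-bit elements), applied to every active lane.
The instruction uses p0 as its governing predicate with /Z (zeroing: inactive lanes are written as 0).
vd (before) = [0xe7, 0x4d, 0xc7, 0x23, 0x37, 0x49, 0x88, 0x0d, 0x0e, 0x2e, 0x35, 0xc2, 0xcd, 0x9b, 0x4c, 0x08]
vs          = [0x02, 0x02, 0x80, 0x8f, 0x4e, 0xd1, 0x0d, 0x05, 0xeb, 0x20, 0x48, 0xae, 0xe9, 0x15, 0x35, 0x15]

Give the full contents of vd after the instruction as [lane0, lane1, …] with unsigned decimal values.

vd = [229, 79, 71, 172, 121, 152, 133, 8, 229, 14, 125, 108, 36, 142, 121, 29]

256-bit reg / 16-bit elem → 16 lanes
whilelt: lane j active iff 3+j < 19 → j < 16 → 16 active
[0] xor(0xe7,0x02) = 0xe5
[1] xor(0x4d,0x02) = 0x4f
[2] xor(0xc7,0x80) = 0x47
[3] xor(0x23,0x8f) = 0xac
[4] xor(0x37,0x4e) = 0x79
[5] xor(0x49,0xd1) = 0x98
[6] xor(0x88,0x0d) = 0x85
[7] xor(0x0d,0x05) = 0x08
[8] xor(0x0e,0xeb) = 0xe5
[9] xor(0x2e,0x20) = 0x0e
[10] xor(0x35,0x48) = 0x7d
[11] xor(0xc2,0xae) = 0x6c
[12] xor(0xcd,0xe9) = 0x24
[13] xor(0x9b,0x15) = 0x8e
[14] xor(0x4c,0x35) = 0x79
[15] xor(0x08,0x15) = 0x1d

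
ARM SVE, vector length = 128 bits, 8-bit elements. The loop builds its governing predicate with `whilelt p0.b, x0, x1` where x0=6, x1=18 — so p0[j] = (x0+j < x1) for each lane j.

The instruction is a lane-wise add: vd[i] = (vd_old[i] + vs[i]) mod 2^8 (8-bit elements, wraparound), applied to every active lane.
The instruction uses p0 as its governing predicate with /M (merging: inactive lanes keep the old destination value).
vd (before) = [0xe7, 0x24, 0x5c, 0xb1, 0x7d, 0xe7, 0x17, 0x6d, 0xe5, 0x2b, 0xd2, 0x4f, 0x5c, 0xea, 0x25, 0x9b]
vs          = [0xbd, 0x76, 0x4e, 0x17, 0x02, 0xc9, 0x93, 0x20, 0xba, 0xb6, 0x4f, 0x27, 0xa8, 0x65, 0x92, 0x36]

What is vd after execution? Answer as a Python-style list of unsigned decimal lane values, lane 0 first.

vd = [164, 154, 170, 200, 127, 176, 170, 141, 159, 225, 33, 118, 92, 234, 37, 155]

register lanes = 128/8 = 16
p0[j] = (6+j < 18); true for j=0..11 → 12 lanes set
lane  0: add(0xe7,0xbd) ⇒ 0xa4
lane  1: add(0x24,0x76) ⇒ 0x9a
lane  2: add(0x5c,0x4e) ⇒ 0xaa
lane  3: add(0xb1,0x17) ⇒ 0xc8
lane  4: add(0x7d,0x02) ⇒ 0x7f
lane  5: add(0xe7,0xc9) ⇒ 0xb0
lane  6: add(0x17,0x93) ⇒ 0xaa
lane  7: add(0x6d,0x20) ⇒ 0x8d
lane  8: add(0xe5,0xba) ⇒ 0x9f
lane  9: add(0x2b,0xb6) ⇒ 0xe1
lane 10: add(0xd2,0x4f) ⇒ 0x21
lane 11: add(0x4f,0x27) ⇒ 0x76
lane 12: tail/keep ⇒ 0x5c
lane 13: tail/keep ⇒ 0xea
lane 14: tail/keep ⇒ 0x25
lane 15: tail/keep ⇒ 0x9b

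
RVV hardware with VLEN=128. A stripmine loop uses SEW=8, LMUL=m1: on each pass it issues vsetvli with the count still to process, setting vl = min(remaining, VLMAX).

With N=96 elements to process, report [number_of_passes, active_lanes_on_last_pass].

lanes per group: 128·1/8 = 16
96 elements at 16/iter → 6 passes, remainder 16 on the last

[iterations, last_vl] = [6, 16]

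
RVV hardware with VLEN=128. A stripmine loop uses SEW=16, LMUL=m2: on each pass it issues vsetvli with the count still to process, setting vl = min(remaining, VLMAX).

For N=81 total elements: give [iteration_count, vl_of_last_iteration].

[iterations, last_vl] = [6, 1]

VLMAX = VLEN×LMUL/SEW = 128×2/16 = 16
81 elements at 16/iter → 6 passes, remainder 1 on the last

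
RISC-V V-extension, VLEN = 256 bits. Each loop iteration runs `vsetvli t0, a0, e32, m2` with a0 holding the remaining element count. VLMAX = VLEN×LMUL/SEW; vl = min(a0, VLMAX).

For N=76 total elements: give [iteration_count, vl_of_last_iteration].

VLMAX = VLEN×LMUL/SEW = 256×2/32 = 16
76 elements at 16/iter → 5 passes, remainder 12 on the last

[iterations, last_vl] = [5, 12]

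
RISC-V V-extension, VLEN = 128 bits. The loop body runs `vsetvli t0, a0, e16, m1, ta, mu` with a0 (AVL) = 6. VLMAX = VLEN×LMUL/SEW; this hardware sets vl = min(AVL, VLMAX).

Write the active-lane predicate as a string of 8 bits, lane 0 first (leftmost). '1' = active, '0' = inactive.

VLMAX = (128 × 1) / 16 = 8 lanes
AVL=6 ≤ VLMAX=8, so vl = 6
bits (lane 0 leftmost): 11111100

predicate = 11111100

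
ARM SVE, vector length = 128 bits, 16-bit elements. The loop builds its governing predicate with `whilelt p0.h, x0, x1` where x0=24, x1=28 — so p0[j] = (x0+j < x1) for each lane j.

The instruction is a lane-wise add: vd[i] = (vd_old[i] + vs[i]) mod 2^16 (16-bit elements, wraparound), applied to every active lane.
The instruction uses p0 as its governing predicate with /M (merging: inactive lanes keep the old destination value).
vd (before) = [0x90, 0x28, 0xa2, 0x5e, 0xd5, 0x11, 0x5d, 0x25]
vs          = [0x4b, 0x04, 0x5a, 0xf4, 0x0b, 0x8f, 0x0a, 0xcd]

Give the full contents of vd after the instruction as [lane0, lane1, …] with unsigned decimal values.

vd = [219, 44, 252, 338, 213, 17, 93, 37]

128-bit reg / 16-bit elem → 8 lanes
whilelt: lane j active iff 24+j < 28 → j < 4 → 4 active
lane  0: add(0x90,0x4b) ⇒ 0xdb
lane  1: add(0x28,0x04) ⇒ 0x2c
lane  2: add(0xa2,0x5a) ⇒ 0xfc
lane  3: add(0x5e,0xf4) ⇒ 0x152
lane  4: tail/keep ⇒ 0xd5
lane  5: tail/keep ⇒ 0x11
lane  6: tail/keep ⇒ 0x5d
lane  7: tail/keep ⇒ 0x25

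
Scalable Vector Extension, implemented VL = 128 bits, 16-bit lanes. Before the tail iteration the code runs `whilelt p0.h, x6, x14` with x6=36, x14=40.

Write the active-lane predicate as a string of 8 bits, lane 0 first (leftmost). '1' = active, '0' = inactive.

lane count: 128 div 16 = 8
whilelt: lane j active iff 36+j < 40 → j < 4 → 4 active
bits (lane 0 leftmost): 11110000

predicate = 11110000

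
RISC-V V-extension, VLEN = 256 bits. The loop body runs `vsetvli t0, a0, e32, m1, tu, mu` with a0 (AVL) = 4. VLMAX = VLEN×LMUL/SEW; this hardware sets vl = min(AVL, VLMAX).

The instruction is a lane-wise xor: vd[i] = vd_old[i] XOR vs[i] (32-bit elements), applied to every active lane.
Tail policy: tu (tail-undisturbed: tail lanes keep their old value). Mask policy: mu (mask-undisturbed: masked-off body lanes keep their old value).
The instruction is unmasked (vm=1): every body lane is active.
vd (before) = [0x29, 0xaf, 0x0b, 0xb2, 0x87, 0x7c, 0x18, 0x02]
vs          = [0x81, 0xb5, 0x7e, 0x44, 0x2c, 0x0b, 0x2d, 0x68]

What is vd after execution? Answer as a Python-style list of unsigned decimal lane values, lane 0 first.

vd = [168, 26, 117, 246, 135, 124, 24, 2]

VLMAX = (256 × 1) / 32 = 8 lanes
AVL=4 ≤ VLMAX=8, so vl = 4
  i=0: xor(0x29,0x81) → 168
  i=1: xor(0xaf,0xb5) → 26
  i=2: xor(0x0b,0x7e) → 117
  i=3: xor(0xb2,0x44) → 246
  i=4: tail/keep → 135
  i=5: tail/keep → 124
  i=6: tail/keep → 24
  i=7: tail/keep → 2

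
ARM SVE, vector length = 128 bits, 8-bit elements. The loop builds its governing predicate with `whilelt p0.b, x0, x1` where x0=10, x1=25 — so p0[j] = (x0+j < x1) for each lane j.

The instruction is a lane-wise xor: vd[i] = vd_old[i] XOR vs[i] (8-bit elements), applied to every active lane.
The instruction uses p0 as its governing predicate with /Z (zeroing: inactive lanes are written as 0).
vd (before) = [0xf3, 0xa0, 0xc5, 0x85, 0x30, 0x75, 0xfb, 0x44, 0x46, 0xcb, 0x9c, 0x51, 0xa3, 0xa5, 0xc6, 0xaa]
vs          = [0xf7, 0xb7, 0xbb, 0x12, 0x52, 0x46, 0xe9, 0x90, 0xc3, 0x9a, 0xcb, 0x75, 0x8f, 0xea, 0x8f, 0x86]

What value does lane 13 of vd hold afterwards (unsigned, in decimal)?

128-bit reg / 8-bit elem → 16 lanes
p0[j] = (10+j < 25); true for j=0..14 → 15 lanes set
[0] xor(0xf3,0xf7) = 0x04
[1] xor(0xa0,0xb7) = 0x17
[2] xor(0xc5,0xbb) = 0x7e
[3] xor(0x85,0x12) = 0x97
[4] xor(0x30,0x52) = 0x62
[5] xor(0x75,0x46) = 0x33
[6] xor(0xfb,0xe9) = 0x12
[7] xor(0x44,0x90) = 0xd4
[8] xor(0x46,0xc3) = 0x85
[9] xor(0xcb,0x9a) = 0x51
[10] xor(0x9c,0xcb) = 0x57
[11] xor(0x51,0x75) = 0x24
[12] xor(0xa3,0x8f) = 0x2c
[13] xor(0xa5,0xea) = 0x4f
[14] xor(0xc6,0x8f) = 0x49
[15] tail/zero = 0x00

vd[13] = 79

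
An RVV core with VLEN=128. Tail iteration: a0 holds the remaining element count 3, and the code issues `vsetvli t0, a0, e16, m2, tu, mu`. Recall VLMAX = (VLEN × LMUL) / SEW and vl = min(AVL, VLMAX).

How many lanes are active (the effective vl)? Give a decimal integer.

vl = 3

VLMAX = (128 × 2) / 16 = 16 lanes
vl = min(AVL, VLMAX) = min(3, 16) = 3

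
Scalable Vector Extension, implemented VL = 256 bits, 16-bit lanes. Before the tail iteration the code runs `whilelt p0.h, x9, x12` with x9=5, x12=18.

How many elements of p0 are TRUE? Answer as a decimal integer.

vl = 13

256-bit reg / 16-bit elem → 16 lanes
p0[j] = (5+j < 18); true for j=0..12 → 13 lanes set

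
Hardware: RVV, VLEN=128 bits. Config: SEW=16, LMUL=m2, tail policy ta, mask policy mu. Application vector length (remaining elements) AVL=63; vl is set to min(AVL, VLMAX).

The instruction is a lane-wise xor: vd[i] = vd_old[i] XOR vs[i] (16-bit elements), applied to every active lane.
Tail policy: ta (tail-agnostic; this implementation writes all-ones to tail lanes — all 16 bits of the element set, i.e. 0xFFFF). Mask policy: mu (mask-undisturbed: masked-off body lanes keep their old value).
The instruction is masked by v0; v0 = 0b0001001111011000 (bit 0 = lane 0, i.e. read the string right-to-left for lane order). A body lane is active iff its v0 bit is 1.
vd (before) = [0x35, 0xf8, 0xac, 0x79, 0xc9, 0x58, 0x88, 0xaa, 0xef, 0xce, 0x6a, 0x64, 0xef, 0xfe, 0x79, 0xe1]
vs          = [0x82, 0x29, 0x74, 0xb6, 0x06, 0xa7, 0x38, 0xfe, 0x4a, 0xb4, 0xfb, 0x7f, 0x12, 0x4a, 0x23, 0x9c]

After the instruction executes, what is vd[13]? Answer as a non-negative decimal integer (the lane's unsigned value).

VLMAX = VLEN×LMUL/SEW = 128×2/16 = 16
AVL=63 > VLMAX=16, so vl = 16
  i=0: mask-off/keep → 53
  i=1: mask-off/keep → 248
  i=2: mask-off/keep → 172
  i=3: xor(0x79,0xb6) → 207
  i=4: xor(0xc9,0x06) → 207
  i=5: mask-off/keep → 88
  i=6: xor(0x88,0x38) → 176
  i=7: xor(0xaa,0xfe) → 84
  i=8: xor(0xef,0x4a) → 165
  i=9: xor(0xce,0xb4) → 122
  i=10: mask-off/keep → 106
  i=11: mask-off/keep → 100
  i=12: xor(0xef,0x12) → 253
  i=13: mask-off/keep → 254
  i=14: mask-off/keep → 121
  i=15: mask-off/keep → 225

vd[13] = 254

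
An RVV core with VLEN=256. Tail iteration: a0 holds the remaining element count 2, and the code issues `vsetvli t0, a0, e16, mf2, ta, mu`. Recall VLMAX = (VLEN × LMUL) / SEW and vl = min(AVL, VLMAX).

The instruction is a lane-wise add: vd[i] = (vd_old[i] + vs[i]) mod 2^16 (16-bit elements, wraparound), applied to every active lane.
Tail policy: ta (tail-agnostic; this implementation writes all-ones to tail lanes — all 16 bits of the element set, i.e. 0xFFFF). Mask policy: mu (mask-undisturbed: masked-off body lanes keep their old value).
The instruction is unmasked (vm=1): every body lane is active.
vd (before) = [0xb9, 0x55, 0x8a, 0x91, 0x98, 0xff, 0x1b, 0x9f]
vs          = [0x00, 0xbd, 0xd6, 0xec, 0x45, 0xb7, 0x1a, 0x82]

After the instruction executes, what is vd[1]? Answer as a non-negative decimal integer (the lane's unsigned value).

vd[1] = 274

lanes per group: 256·1/2/16 = 8
vl = min(AVL, VLMAX) = min(2, 8) = 2
lane  0: add(0xb9,0x00) ⇒ 0xb9
lane  1: add(0x55,0xbd) ⇒ 0x112
lane  2: tail/ones ⇒ 0xffff
lane  3: tail/ones ⇒ 0xffff
lane  4: tail/ones ⇒ 0xffff
lane  5: tail/ones ⇒ 0xffff
lane  6: tail/ones ⇒ 0xffff
lane  7: tail/ones ⇒ 0xffff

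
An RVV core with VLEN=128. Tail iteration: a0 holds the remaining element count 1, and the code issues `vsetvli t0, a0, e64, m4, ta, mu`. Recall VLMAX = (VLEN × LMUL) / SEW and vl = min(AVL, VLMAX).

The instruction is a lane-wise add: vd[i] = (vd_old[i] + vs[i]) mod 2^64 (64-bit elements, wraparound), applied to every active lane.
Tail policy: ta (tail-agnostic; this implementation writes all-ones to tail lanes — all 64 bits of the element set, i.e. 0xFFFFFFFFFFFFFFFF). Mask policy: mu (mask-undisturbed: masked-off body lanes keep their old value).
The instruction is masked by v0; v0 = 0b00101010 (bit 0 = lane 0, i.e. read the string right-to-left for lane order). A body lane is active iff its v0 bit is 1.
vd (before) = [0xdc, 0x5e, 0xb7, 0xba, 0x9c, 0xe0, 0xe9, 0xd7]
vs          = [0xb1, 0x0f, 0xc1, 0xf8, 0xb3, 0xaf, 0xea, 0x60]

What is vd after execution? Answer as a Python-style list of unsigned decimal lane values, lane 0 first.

VLMAX = VLEN×LMUL/SEW = 128×4/64 = 8
AVL=1 ≤ VLMAX=8, so vl = 1
vd[0] mask-off/keep -> 0xdc
vd[1] tail/ones -> 0xffffffffffffffff
vd[2] tail/ones -> 0xffffffffffffffff
vd[3] tail/ones -> 0xffffffffffffffff
vd[4] tail/ones -> 0xffffffffffffffff
vd[5] tail/ones -> 0xffffffffffffffff
vd[6] tail/ones -> 0xffffffffffffffff
vd[7] tail/ones -> 0xffffffffffffffff

vd = [220, 18446744073709551615, 18446744073709551615, 18446744073709551615, 18446744073709551615, 18446744073709551615, 18446744073709551615, 18446744073709551615]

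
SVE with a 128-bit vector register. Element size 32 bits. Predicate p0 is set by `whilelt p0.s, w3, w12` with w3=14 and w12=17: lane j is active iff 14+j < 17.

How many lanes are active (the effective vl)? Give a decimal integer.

vl = 3

128-bit reg / 32-bit elem → 4 lanes
active while 14+j < 17, i.e. j ∈ [0,3) capped at 4 ⇒ 3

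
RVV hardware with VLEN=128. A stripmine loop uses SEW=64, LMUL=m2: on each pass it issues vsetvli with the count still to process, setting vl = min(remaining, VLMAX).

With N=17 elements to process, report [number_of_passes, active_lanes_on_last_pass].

lanes per group: 128·2/64 = 4
17 elements at 4/iter → 5 passes, remainder 1 on the last

[iterations, last_vl] = [5, 1]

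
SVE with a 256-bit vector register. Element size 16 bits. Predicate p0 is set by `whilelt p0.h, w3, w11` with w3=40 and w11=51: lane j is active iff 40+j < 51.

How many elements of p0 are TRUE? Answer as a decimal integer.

vl = 11

register lanes = 256/16 = 16
active while 40+j < 51, i.e. j ∈ [0,11) capped at 16 ⇒ 11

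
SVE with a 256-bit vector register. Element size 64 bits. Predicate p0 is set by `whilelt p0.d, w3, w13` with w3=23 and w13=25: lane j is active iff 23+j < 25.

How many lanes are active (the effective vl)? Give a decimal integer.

register lanes = 256/64 = 4
p0[j] = (23+j < 25); true for j=0..1 → 2 lanes set

vl = 2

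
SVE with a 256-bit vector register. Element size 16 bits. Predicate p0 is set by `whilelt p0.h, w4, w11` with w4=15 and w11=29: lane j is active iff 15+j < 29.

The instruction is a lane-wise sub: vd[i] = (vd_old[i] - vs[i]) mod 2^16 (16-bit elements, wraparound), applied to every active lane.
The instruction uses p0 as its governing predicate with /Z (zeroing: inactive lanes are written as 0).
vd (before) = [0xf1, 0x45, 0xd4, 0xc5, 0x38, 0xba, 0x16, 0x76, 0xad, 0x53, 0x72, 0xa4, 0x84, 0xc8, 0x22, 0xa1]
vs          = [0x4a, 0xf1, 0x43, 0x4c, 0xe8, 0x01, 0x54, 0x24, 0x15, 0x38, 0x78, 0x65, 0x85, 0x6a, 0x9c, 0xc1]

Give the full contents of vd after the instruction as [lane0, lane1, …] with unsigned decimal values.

vd = [167, 65364, 145, 121, 65360, 185, 65474, 82, 152, 27, 65530, 63, 65535, 94, 0, 0]

register lanes = 256/16 = 16
p0[j] = (15+j < 29); true for j=0..13 → 14 lanes set
vd[0] sub(0xf1,0x4a) -> 0xa7
vd[1] sub(0x45,0xf1) -> 0xff54
vd[2] sub(0xd4,0x43) -> 0x91
vd[3] sub(0xc5,0x4c) -> 0x79
vd[4] sub(0x38,0xe8) -> 0xff50
vd[5] sub(0xba,0x01) -> 0xb9
vd[6] sub(0x16,0x54) -> 0xffc2
vd[7] sub(0x76,0x24) -> 0x52
vd[8] sub(0xad,0x15) -> 0x98
vd[9] sub(0x53,0x38) -> 0x1b
vd[10] sub(0x72,0x78) -> 0xfffa
vd[11] sub(0xa4,0x65) -> 0x3f
vd[12] sub(0x84,0x85) -> 0xffff
vd[13] sub(0xc8,0x6a) -> 0x5e
vd[14] tail/zero -> 0x00
vd[15] tail/zero -> 0x00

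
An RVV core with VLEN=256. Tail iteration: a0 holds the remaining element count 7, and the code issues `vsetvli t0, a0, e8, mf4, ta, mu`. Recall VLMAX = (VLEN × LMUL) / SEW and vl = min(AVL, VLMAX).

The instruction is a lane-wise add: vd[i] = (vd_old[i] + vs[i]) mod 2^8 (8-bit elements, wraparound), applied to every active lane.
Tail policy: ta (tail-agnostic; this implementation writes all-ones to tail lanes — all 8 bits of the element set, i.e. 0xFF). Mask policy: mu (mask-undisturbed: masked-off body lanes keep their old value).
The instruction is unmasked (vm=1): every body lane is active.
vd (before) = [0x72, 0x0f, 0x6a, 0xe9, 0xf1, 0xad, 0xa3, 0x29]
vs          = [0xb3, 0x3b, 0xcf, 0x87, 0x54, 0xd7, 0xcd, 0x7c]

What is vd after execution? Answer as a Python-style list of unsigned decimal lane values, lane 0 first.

vd = [37, 74, 57, 112, 69, 132, 112, 255]

VLMAX = (256 × 1/4) / 8 = 8 lanes
vl = min(AVL, VLMAX) = min(7, 8) = 7
[0] add(0x72,0xb3) = 0x25
[1] add(0x0f,0x3b) = 0x4a
[2] add(0x6a,0xcf) = 0x39
[3] add(0xe9,0x87) = 0x70
[4] add(0xf1,0x54) = 0x45
[5] add(0xad,0xd7) = 0x84
[6] add(0xa3,0xcd) = 0x70
[7] tail/ones = 0xff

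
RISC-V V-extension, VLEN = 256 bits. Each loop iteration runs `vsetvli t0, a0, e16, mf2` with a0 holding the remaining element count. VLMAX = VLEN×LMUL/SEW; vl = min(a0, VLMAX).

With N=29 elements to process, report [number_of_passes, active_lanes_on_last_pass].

[iterations, last_vl] = [4, 5]

lanes per group: 256·1/2/16 = 8
iterations = ceil(29/8) = 4; final-pass vl = 5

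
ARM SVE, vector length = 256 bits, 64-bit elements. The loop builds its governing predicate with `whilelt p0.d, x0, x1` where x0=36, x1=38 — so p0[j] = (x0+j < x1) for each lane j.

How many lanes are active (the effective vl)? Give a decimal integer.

vl = 2

256-bit reg / 64-bit elem → 4 lanes
p0[j] = (36+j < 38); true for j=0..1 → 2 lanes set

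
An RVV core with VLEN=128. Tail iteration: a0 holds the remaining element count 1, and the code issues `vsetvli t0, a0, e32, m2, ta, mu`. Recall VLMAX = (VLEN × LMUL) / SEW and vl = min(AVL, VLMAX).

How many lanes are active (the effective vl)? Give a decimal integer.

vl = 1

VLMAX = VLEN×LMUL/SEW = 128×2/32 = 8
vl = min(AVL, VLMAX) = min(1, 8) = 1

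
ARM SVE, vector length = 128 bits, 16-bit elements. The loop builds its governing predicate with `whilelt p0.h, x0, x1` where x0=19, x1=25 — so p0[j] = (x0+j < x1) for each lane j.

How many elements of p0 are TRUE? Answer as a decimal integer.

vl = 6

128-bit reg / 16-bit elem → 8 lanes
whilelt: lane j active iff 19+j < 25 → j < 6 → 6 active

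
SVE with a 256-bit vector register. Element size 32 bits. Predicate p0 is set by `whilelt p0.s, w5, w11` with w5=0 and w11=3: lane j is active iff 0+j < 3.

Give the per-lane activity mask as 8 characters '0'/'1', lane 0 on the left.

register lanes = 256/32 = 8
active while 0+j < 3, i.e. j ∈ [0,3) capped at 8 ⇒ 3
bits (lane 0 leftmost): 11100000

predicate = 11100000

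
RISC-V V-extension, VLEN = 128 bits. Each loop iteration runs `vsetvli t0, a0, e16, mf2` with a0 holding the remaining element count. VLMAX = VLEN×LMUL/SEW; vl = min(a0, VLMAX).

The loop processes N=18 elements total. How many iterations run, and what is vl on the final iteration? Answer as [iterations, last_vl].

[iterations, last_vl] = [5, 2]

VLMAX = (128 × 1/2) / 16 = 4 lanes
N=18: ⌈18/4⌉ = 5 iters; last vl = 18 − 4×4 = 2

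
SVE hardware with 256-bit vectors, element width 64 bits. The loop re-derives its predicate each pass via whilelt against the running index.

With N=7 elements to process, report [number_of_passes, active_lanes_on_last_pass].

[iterations, last_vl] = [2, 3]

register lanes = 256/64 = 4
N=7: ⌈7/4⌉ = 2 iters; last vl = 7 − 1×4 = 3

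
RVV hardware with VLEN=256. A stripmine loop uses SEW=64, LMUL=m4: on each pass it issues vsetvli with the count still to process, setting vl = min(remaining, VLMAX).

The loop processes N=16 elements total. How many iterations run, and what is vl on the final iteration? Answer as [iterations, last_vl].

[iterations, last_vl] = [1, 16]

lanes per group: 256·4/64 = 16
N=16: ⌈16/16⌉ = 1 iters; last vl = 16 − 0×16 = 16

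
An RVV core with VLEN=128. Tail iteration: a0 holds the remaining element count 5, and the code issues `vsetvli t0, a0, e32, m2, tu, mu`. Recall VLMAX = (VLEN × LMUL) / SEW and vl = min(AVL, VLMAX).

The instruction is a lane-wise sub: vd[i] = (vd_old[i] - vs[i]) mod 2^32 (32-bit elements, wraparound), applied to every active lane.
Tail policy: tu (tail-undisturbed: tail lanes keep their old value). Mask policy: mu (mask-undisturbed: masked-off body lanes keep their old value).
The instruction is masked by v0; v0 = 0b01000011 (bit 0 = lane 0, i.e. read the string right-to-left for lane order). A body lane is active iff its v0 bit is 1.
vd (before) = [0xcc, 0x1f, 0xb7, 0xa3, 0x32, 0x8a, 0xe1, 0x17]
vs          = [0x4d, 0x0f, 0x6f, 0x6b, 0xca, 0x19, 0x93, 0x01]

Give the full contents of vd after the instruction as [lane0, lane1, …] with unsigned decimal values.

vd = [127, 16, 183, 163, 50, 138, 225, 23]

VLMAX = (128 × 2) / 32 = 8 lanes
AVL=5 ≤ VLMAX=8, so vl = 5
vd[0] sub(0xcc,0x4d) -> 0x7f
vd[1] sub(0x1f,0x0f) -> 0x10
vd[2] mask-off/keep -> 0xb7
vd[3] mask-off/keep -> 0xa3
vd[4] mask-off/keep -> 0x32
vd[5] tail/keep -> 0x8a
vd[6] tail/keep -> 0xe1
vd[7] tail/keep -> 0x17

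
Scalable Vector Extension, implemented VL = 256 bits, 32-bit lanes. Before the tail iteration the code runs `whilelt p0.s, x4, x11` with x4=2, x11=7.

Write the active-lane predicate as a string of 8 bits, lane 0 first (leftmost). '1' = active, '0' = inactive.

256-bit reg / 32-bit elem → 8 lanes
active while 2+j < 7, i.e. j ∈ [0,5) capped at 8 ⇒ 5
bits (lane 0 leftmost): 11111000

predicate = 11111000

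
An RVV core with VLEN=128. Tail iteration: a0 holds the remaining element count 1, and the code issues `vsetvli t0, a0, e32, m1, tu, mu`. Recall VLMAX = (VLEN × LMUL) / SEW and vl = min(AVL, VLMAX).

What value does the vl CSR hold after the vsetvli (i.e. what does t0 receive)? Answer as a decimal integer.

VLMAX = (128 × 1) / 32 = 4 lanes
vl = min(AVL, VLMAX) = min(1, 4) = 1

vl = 1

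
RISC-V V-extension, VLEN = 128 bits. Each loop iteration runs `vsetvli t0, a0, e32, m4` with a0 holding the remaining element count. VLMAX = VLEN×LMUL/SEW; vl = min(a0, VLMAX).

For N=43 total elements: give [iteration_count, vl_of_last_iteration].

[iterations, last_vl] = [3, 11]

VLMAX = VLEN×LMUL/SEW = 128×4/32 = 16
N=43: ⌈43/16⌉ = 3 iters; last vl = 43 − 2×16 = 11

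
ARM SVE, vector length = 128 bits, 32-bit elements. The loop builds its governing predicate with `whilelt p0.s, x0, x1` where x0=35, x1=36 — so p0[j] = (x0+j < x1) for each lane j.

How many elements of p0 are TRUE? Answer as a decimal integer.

vl = 1

register lanes = 128/32 = 4
p0[j] = (35+j < 36); true for j=0..0 → 1 lanes set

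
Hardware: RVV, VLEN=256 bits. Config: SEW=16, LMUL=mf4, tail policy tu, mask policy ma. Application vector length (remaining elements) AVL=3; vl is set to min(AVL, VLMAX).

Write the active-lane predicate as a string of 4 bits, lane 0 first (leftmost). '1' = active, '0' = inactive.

lanes per group: 256·1/4/16 = 4
AVL=3 ≤ VLMAX=4, so vl = 3
bits (lane 0 leftmost): 1110

predicate = 1110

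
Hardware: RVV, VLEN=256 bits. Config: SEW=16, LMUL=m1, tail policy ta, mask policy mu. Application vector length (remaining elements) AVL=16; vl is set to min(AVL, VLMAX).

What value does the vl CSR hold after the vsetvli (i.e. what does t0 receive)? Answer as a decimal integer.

vl = 16

VLMAX = VLEN×LMUL/SEW = 256×1/16 = 16
AVL=16 ≤ VLMAX=16, so vl = 16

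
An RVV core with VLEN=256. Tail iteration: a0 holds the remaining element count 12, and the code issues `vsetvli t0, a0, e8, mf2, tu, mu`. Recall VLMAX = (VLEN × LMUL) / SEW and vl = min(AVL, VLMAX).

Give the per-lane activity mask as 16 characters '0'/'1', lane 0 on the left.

VLMAX = (256 × 1/2) / 8 = 16 lanes
vl = min(AVL, VLMAX) = min(12, 16) = 12
bits (lane 0 leftmost): 1111111111110000

predicate = 1111111111110000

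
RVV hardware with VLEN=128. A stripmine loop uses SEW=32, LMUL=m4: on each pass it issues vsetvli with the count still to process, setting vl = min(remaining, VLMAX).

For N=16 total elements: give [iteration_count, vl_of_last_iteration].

VLMAX = (128 × 4) / 32 = 16 lanes
iterations = ceil(16/16) = 1; final-pass vl = 16

[iterations, last_vl] = [1, 16]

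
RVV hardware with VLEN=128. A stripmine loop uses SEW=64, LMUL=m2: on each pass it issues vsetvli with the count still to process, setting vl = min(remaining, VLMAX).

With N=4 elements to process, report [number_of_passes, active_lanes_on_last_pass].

[iterations, last_vl] = [1, 4]

lanes per group: 128·2/64 = 4
N=4: ⌈4/4⌉ = 1 iters; last vl = 4 − 0×4 = 4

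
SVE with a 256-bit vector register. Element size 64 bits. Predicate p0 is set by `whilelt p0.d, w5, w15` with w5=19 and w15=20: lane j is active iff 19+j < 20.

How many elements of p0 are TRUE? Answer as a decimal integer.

lane count: 256 div 64 = 4
active while 19+j < 20, i.e. j ∈ [0,1) capped at 4 ⇒ 1

vl = 1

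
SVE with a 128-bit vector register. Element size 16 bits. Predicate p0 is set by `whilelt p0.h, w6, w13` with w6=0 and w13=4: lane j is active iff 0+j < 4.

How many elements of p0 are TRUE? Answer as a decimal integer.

lane count: 128 div 16 = 8
whilelt: lane j active iff 0+j < 4 → j < 4 → 4 active

vl = 4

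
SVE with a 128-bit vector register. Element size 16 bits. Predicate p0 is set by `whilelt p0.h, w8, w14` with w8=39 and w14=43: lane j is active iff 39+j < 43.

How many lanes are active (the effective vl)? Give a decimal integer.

128-bit reg / 16-bit elem → 8 lanes
whilelt: lane j active iff 39+j < 43 → j < 4 → 4 active

vl = 4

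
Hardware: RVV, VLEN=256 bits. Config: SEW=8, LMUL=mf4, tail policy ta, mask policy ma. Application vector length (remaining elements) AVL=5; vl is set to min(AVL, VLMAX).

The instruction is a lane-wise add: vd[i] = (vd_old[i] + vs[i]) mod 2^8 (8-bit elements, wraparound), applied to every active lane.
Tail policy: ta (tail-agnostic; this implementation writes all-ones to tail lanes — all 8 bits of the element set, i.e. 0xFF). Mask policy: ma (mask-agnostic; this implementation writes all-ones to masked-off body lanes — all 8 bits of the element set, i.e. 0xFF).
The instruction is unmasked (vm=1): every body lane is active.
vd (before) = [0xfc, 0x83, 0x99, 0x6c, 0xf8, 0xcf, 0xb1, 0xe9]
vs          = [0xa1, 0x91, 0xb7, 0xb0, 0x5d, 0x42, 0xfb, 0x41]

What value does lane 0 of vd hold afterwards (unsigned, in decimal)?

VLMAX = (256 × 1/4) / 8 = 8 lanes
vl = min(AVL, VLMAX) = min(5, 8) = 5
[0] add(0xfc,0xa1) = 0x9d
[1] add(0x83,0x91) = 0x14
[2] add(0x99,0xb7) = 0x50
[3] add(0x6c,0xb0) = 0x1c
[4] add(0xf8,0x5d) = 0x55
[5] tail/ones = 0xff
[6] tail/ones = 0xff
[7] tail/ones = 0xff

vd[0] = 157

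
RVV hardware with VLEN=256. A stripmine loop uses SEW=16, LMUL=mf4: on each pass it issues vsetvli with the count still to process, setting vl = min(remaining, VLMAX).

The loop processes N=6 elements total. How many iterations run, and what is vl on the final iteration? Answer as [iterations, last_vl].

VLMAX = (256 × 1/4) / 16 = 4 lanes
N=6: ⌈6/4⌉ = 2 iters; last vl = 6 − 1×4 = 2

[iterations, last_vl] = [2, 2]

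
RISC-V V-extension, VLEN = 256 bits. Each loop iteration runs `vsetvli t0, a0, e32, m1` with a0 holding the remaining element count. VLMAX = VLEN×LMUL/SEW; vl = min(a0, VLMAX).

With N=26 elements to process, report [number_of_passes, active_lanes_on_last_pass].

VLMAX = (256 × 1) / 32 = 8 lanes
iterations = ceil(26/8) = 4; final-pass vl = 2

[iterations, last_vl] = [4, 2]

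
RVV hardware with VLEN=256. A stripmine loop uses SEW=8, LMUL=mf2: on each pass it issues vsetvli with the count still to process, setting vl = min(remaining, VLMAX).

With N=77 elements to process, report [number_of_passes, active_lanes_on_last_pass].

lanes per group: 256·1/2/8 = 16
iterations = ceil(77/16) = 5; final-pass vl = 13

[iterations, last_vl] = [5, 13]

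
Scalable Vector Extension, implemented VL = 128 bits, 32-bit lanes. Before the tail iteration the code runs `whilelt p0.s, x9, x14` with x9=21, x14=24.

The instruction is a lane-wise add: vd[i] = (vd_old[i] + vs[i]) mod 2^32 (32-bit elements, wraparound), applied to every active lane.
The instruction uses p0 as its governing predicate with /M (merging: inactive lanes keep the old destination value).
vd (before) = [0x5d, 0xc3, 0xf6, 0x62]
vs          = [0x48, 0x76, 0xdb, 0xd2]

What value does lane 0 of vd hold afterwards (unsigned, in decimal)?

lane count: 128 div 32 = 4
whilelt: lane j active iff 21+j < 24 → j < 3 → 3 active
[0] add(0x5d,0x48) = 0xa5
[1] add(0xc3,0x76) = 0x139
[2] add(0xf6,0xdb) = 0x1d1
[3] tail/keep = 0x62

vd[0] = 165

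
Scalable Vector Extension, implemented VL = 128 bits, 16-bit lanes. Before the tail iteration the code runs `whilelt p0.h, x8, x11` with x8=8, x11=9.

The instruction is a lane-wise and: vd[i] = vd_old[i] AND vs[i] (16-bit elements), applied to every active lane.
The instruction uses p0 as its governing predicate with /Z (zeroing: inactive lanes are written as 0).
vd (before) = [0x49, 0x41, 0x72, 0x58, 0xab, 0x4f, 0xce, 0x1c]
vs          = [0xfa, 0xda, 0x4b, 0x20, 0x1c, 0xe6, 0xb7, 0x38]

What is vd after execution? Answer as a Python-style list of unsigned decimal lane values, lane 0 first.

vd = [72, 0, 0, 0, 0, 0, 0, 0]

128-bit reg / 16-bit elem → 8 lanes
active while 8+j < 9, i.e. j ∈ [0,1) capped at 8 ⇒ 1
lane  0: and(0x49,0xfa) ⇒ 0x48
lane  1: tail/zero ⇒ 0x00
lane  2: tail/zero ⇒ 0x00
lane  3: tail/zero ⇒ 0x00
lane  4: tail/zero ⇒ 0x00
lane  5: tail/zero ⇒ 0x00
lane  6: tail/zero ⇒ 0x00
lane  7: tail/zero ⇒ 0x00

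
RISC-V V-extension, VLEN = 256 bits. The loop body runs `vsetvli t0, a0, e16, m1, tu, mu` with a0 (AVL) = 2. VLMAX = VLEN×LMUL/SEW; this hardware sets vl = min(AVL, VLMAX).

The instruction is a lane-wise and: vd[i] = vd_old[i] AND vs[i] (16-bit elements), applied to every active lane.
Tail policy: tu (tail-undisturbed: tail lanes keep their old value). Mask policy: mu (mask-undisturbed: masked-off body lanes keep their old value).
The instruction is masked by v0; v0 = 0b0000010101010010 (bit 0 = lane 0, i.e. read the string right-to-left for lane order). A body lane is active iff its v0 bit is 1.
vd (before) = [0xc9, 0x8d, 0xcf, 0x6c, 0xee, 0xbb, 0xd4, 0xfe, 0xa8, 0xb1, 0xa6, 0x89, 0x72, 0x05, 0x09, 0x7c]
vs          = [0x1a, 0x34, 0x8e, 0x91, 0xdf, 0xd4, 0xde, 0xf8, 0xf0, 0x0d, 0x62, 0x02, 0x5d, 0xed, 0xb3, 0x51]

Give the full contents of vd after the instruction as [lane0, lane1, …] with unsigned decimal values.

vd = [201, 4, 207, 108, 238, 187, 212, 254, 168, 177, 166, 137, 114, 5, 9, 124]

VLMAX = VLEN×LMUL/SEW = 256×1/16 = 16
AVL=2 ≤ VLMAX=16, so vl = 2
[0] mask-off/keep = 0xc9
[1] and(0x8d,0x34) = 0x04
[2] tail/keep = 0xcf
[3] tail/keep = 0x6c
[4] tail/keep = 0xee
[5] tail/keep = 0xbb
[6] tail/keep = 0xd4
[7] tail/keep = 0xfe
[8] tail/keep = 0xa8
[9] tail/keep = 0xb1
[10] tail/keep = 0xa6
[11] tail/keep = 0x89
[12] tail/keep = 0x72
[13] tail/keep = 0x05
[14] tail/keep = 0x09
[15] tail/keep = 0x7c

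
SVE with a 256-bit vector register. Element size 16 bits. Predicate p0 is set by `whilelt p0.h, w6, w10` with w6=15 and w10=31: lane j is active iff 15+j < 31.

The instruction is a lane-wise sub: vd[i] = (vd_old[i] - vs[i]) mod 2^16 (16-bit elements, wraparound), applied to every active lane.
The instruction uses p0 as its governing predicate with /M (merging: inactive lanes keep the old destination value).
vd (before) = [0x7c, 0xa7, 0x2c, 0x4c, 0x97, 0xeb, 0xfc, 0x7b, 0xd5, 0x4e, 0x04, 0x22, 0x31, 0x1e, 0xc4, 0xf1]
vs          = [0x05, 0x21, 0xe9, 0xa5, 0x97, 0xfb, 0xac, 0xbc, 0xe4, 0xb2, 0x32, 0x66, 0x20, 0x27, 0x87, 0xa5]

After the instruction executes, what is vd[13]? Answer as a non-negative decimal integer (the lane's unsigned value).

vd[13] = 65527

lane count: 256 div 16 = 16
whilelt: lane j active iff 15+j < 31 → j < 16 → 16 active
[0] sub(0x7c,0x05) = 0x77
[1] sub(0xa7,0x21) = 0x86
[2] sub(0x2c,0xe9) = 0xff43
[3] sub(0x4c,0xa5) = 0xffa7
[4] sub(0x97,0x97) = 0x00
[5] sub(0xeb,0xfb) = 0xfff0
[6] sub(0xfc,0xac) = 0x50
[7] sub(0x7b,0xbc) = 0xffbf
[8] sub(0xd5,0xe4) = 0xfff1
[9] sub(0x4e,0xb2) = 0xff9c
[10] sub(0x04,0x32) = 0xffd2
[11] sub(0x22,0x66) = 0xffbc
[12] sub(0x31,0x20) = 0x11
[13] sub(0x1e,0x27) = 0xfff7
[14] sub(0xc4,0x87) = 0x3d
[15] sub(0xf1,0xa5) = 0x4c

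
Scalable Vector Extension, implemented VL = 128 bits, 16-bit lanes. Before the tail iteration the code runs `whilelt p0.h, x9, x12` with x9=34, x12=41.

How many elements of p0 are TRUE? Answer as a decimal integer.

128-bit reg / 16-bit elem → 8 lanes
p0[j] = (34+j < 41); true for j=0..6 → 7 lanes set

vl = 7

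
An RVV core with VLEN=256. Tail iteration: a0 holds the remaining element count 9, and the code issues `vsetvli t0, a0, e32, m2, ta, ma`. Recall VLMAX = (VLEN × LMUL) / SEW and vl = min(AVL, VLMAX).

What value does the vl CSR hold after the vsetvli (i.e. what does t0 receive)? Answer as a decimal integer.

VLMAX = VLEN×LMUL/SEW = 256×2/32 = 16
vl ← min(9, 16) = 9

vl = 9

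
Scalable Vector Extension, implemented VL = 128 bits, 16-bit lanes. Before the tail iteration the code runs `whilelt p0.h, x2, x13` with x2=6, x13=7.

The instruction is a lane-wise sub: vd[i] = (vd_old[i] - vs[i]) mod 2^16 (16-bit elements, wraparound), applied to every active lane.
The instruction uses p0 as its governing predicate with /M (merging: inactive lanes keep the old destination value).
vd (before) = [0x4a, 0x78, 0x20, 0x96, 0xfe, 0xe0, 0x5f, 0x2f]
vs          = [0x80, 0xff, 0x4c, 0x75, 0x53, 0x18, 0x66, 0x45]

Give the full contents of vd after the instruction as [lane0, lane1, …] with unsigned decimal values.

vd = [65482, 120, 32, 150, 254, 224, 95, 47]

128-bit reg / 16-bit elem → 8 lanes
p0[j] = (6+j < 7); true for j=0..0 → 1 lanes set
vd[0] sub(0x4a,0x80) -> 0xffca
vd[1] tail/keep -> 0x78
vd[2] tail/keep -> 0x20
vd[3] tail/keep -> 0x96
vd[4] tail/keep -> 0xfe
vd[5] tail/keep -> 0xe0
vd[6] tail/keep -> 0x5f
vd[7] tail/keep -> 0x2f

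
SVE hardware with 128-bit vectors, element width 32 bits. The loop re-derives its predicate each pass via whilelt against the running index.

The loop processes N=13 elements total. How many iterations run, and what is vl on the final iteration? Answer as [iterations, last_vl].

[iterations, last_vl] = [4, 1]

128-bit reg / 32-bit elem → 4 lanes
13 elements at 4/iter → 4 passes, remainder 1 on the last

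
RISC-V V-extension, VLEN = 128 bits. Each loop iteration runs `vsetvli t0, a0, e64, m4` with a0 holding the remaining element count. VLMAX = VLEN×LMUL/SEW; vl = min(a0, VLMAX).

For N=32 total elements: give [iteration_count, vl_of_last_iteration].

VLMAX = VLEN×LMUL/SEW = 128×4/64 = 8
N=32: ⌈32/8⌉ = 4 iters; last vl = 32 − 3×8 = 8

[iterations, last_vl] = [4, 8]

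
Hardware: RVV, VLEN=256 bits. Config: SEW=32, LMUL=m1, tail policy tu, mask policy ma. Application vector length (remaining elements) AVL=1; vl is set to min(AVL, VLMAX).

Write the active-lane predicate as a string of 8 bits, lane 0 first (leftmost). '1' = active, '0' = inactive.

lanes per group: 256·1/32 = 8
AVL=1 ≤ VLMAX=8, so vl = 1
bits (lane 0 leftmost): 10000000

predicate = 10000000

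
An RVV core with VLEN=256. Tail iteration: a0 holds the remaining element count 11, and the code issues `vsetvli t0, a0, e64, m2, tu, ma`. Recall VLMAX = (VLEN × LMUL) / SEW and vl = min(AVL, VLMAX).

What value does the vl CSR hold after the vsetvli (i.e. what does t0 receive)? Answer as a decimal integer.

vl = 8

VLMAX = VLEN×LMUL/SEW = 256×2/64 = 8
vl = min(AVL, VLMAX) = min(11, 8) = 8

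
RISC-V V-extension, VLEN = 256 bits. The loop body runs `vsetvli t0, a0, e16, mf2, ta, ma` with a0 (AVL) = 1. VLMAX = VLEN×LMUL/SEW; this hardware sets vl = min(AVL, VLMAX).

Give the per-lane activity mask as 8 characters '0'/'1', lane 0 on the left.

VLMAX = VLEN×LMUL/SEW = 256×1/2/16 = 8
vl ← min(1, 8) = 1
bits (lane 0 leftmost): 10000000

predicate = 10000000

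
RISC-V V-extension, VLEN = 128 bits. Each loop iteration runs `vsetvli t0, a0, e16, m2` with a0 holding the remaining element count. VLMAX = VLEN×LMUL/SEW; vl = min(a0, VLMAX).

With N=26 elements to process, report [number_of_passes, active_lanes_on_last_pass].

[iterations, last_vl] = [2, 10]

VLMAX = (128 × 2) / 16 = 16 lanes
N=26: ⌈26/16⌉ = 2 iters; last vl = 26 − 1×16 = 10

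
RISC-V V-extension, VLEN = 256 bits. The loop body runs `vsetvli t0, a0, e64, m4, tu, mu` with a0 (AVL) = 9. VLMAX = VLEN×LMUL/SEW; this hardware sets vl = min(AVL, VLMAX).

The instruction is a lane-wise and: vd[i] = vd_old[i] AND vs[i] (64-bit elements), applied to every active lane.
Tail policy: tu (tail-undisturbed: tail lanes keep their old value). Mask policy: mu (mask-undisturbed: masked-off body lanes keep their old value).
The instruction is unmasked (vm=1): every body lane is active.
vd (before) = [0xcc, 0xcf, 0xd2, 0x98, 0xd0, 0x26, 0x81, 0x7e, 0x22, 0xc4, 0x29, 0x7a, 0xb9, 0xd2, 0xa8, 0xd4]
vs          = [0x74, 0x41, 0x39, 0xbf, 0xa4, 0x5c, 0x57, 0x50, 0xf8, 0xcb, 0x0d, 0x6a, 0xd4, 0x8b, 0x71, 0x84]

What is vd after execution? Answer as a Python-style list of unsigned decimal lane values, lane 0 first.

vd = [68, 65, 16, 152, 128, 4, 1, 80, 32, 196, 41, 122, 185, 210, 168, 212]

VLMAX = VLEN×LMUL/SEW = 256×4/64 = 16
vl = min(AVL, VLMAX) = min(9, 16) = 9
  i=0: and(0xcc,0x74) → 68
  i=1: and(0xcf,0x41) → 65
  i=2: and(0xd2,0x39) → 16
  i=3: and(0x98,0xbf) → 152
  i=4: and(0xd0,0xa4) → 128
  i=5: and(0x26,0x5c) → 4
  i=6: and(0x81,0x57) → 1
  i=7: and(0x7e,0x50) → 80
  i=8: and(0x22,0xf8) → 32
  i=9: tail/keep → 196
  i=10: tail/keep → 41
  i=11: tail/keep → 122
  i=12: tail/keep → 185
  i=13: tail/keep → 210
  i=14: tail/keep → 168
  i=15: tail/keep → 212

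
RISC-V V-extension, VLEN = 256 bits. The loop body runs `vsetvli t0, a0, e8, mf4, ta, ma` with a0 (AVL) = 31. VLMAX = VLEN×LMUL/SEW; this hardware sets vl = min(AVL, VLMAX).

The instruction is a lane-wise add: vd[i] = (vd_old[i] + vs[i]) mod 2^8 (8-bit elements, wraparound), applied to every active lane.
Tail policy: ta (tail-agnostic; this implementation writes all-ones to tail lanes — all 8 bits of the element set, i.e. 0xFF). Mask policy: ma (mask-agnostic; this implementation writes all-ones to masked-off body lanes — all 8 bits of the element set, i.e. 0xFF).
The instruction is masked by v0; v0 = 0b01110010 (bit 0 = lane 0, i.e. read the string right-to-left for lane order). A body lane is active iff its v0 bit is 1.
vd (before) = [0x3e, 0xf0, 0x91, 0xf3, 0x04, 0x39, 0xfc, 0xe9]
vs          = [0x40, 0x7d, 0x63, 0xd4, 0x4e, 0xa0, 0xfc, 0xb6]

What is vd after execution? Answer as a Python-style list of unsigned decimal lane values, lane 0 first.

VLMAX = (256 × 1/4) / 8 = 8 lanes
vl = min(AVL, VLMAX) = min(31, 8) = 8
  i=0: mask-off/ones → 255
  i=1: add(0xf0,0x7d) → 109
  i=2: mask-off/ones → 255
  i=3: mask-off/ones → 255
  i=4: add(0x04,0x4e) → 82
  i=5: add(0x39,0xa0) → 217
  i=6: add(0xfc,0xfc) → 248
  i=7: mask-off/ones → 255

vd = [255, 109, 255, 255, 82, 217, 248, 255]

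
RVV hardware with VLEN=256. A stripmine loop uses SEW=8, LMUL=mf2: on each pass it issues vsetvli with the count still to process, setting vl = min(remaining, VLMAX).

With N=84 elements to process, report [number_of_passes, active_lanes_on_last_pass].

VLMAX = (256 × 1/2) / 8 = 16 lanes
N=84: ⌈84/16⌉ = 6 iters; last vl = 84 − 5×16 = 4

[iterations, last_vl] = [6, 4]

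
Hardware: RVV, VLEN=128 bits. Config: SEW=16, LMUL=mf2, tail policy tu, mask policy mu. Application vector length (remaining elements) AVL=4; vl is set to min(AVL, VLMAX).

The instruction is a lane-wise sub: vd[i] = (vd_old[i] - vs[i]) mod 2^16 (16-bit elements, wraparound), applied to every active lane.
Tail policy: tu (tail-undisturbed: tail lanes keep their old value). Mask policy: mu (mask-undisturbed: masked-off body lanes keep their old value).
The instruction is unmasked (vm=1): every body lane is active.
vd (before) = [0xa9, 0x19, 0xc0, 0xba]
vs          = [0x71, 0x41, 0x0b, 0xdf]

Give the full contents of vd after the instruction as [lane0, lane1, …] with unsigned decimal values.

vd = [56, 65496, 181, 65499]

lanes per group: 128·1/2/16 = 4
AVL=4 ≤ VLMAX=4, so vl = 4
lane  0: sub(0xa9,0x71) ⇒ 0x38
lane  1: sub(0x19,0x41) ⇒ 0xffd8
lane  2: sub(0xc0,0x0b) ⇒ 0xb5
lane  3: sub(0xba,0xdf) ⇒ 0xffdb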